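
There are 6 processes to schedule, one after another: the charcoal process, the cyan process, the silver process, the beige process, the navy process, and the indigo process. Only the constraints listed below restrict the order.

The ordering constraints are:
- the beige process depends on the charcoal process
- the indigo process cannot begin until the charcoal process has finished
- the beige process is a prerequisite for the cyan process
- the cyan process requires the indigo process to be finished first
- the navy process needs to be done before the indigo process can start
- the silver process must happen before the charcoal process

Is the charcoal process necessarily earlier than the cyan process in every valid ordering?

Yes

There is a constraint chain the charcoal process → the beige process → the cyan process.
Hence the charcoal process necessarily comes before the cyan process.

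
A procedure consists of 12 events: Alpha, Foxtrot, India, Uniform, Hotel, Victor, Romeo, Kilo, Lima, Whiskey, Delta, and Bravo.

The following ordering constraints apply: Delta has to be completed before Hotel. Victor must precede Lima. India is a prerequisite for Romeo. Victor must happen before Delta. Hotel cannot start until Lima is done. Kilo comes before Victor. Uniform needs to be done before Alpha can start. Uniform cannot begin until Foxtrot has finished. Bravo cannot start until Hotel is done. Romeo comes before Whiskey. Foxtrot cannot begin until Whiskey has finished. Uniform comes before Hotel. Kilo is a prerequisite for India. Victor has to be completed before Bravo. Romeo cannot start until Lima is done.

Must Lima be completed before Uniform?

Yes

Chaining the stated constraints: Lima → Romeo → Whiskey → Foxtrot → Uniform.
So Lima must precede Uniform in any valid ordering.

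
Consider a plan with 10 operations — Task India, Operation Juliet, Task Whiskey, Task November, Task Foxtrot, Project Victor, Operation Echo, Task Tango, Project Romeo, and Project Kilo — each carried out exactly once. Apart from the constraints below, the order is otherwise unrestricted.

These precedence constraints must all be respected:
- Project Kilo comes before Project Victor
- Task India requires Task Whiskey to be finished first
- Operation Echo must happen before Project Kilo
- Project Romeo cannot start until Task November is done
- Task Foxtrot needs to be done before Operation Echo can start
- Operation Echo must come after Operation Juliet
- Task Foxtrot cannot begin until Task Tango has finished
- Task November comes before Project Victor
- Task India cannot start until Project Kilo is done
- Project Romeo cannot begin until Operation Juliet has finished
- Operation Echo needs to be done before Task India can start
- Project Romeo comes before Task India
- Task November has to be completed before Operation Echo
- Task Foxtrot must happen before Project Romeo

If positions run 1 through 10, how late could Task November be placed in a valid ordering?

5

Every operation that must follow Task November has to come after it. Tracing all chains starting from Task November, those operations are: Task India, Project Victor, Operation Echo, Project Romeo, Project Kilo — 5 in total.
With 5 mandatory successors out of 10 operations total, the latest slot for Task November is 10−5 = 5, and it's reachable by doing all non-successors before Task November.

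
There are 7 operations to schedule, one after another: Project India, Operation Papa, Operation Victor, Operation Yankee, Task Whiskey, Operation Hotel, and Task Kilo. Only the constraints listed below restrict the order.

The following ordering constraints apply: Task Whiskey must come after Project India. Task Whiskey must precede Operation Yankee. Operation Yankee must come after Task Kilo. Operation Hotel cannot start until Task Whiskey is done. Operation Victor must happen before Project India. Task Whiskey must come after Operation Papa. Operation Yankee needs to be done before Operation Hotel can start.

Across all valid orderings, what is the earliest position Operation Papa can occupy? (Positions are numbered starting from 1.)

Operation Papa has no prerequisites at all, so it can go in position 1.

1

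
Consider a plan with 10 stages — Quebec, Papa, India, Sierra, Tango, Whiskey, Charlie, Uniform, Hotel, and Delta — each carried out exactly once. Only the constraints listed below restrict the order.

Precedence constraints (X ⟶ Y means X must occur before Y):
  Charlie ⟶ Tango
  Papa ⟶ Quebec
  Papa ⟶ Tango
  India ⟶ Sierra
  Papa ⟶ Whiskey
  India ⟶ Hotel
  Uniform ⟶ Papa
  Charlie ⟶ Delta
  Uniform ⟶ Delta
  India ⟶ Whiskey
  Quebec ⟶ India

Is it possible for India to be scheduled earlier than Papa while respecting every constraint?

Following Papa → Quebec → India, Papa must precede India in every valid ordering.
Hence India can never be scheduled before Papa.

No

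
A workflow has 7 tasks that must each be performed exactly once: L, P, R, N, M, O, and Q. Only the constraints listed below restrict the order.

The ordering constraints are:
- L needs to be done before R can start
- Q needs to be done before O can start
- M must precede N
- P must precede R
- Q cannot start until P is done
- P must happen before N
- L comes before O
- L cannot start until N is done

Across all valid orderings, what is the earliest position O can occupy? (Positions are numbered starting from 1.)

6

The tasks that are forced before O, directly or transitively, are L, P, N, M, Q. That's 5 tasks.
So at minimum 5 tasks come before O, putting O no earlier than position 6. That position is achievable by scheduling exactly those predecessors first.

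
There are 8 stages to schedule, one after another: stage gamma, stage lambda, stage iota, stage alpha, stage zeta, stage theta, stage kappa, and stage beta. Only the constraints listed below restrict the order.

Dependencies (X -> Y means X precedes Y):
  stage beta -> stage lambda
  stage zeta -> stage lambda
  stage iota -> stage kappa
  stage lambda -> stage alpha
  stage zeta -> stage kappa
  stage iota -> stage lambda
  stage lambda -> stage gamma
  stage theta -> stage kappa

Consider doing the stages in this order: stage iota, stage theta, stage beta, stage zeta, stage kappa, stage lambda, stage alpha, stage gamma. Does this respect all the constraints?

Every stated constraint is respected: stage iota sits at position 1, ahead of stage lambda at position 6, and each of the other listed pairs likewise has the predecessor earlier in the sequence.

Yes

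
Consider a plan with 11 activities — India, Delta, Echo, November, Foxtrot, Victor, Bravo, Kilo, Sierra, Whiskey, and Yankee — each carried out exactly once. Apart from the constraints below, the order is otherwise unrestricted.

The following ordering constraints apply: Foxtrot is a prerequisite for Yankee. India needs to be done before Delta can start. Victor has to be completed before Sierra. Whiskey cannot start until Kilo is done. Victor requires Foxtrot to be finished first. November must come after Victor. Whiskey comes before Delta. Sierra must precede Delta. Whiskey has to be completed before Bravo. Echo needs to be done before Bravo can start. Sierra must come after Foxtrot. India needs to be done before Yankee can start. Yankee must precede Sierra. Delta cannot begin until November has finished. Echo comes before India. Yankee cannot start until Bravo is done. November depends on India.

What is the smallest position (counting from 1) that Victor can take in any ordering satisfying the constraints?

Working backwards through the constraints from Victor, its only required predecessor is Foxtrot.
With 1 mandatory predecessor, the earliest Victor can sit is position 1+1 = 2, and placing just that one first achieves it.

2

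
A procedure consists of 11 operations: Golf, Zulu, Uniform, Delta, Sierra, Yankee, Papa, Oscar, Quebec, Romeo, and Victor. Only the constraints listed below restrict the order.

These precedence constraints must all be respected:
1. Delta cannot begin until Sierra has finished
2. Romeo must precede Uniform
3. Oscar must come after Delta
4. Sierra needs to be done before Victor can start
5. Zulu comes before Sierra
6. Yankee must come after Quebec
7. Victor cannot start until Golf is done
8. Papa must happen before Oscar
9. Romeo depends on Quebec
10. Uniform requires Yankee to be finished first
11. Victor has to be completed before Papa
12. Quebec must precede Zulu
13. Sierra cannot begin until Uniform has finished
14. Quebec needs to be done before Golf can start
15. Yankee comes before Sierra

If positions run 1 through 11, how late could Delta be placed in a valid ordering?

10

The only operation forced after Delta (directly or by a chain) is Oscar.
So at least 1 operation follows Delta, putting Delta no later than position 10. That position is achievable by scheduling everything else first.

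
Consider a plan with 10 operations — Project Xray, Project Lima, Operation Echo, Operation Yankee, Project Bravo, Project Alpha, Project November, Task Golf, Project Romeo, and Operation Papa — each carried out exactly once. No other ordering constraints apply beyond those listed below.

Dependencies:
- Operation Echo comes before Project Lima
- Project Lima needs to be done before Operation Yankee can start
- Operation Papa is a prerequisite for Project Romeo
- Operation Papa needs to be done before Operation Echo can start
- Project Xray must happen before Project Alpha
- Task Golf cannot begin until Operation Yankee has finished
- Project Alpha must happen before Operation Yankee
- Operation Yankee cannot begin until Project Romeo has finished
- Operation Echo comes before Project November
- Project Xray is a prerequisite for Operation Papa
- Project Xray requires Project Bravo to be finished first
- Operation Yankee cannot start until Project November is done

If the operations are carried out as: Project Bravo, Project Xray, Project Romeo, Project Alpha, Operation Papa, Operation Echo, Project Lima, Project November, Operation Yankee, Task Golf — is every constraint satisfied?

The sequence places Project Romeo ahead of Operation Papa.
That contradicts the constraint that Operation Papa must precede Project Romeo.

No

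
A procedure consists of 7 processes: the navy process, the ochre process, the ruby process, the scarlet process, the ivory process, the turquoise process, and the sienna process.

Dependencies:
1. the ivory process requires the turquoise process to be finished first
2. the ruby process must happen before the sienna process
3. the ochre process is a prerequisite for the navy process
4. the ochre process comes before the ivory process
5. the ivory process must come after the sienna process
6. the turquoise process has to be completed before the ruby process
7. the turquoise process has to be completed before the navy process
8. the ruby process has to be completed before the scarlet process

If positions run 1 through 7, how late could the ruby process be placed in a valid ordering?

Every process that must follow the ruby process has to come after it. Tracing all chains starting from the ruby process, those processes are: the scarlet process, the ivory process, the sienna process — 3 in total.
So at least 3 processes follow the ruby process, putting the ruby process no later than position 4. That position is achievable by scheduling everything else first.

4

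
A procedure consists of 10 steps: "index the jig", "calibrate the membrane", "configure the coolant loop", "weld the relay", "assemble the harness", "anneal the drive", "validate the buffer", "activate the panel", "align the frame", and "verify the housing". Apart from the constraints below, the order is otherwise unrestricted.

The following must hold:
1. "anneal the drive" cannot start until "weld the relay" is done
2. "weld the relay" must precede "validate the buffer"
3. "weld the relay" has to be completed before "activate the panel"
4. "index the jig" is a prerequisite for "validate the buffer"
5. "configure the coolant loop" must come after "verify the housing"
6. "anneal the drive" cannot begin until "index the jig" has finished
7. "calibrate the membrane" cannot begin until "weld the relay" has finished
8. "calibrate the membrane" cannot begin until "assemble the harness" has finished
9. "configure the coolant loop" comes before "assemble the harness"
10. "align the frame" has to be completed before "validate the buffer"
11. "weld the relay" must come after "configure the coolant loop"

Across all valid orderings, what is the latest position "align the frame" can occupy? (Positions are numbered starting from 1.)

The only step forced after "align the frame" (directly or by a chain) is "validate the buffer".
With 1 mandatory successor out of 10 steps total, the latest slot for "align the frame" is 10−1 = 9, and it's reachable by doing all non-successors before "align the frame".

9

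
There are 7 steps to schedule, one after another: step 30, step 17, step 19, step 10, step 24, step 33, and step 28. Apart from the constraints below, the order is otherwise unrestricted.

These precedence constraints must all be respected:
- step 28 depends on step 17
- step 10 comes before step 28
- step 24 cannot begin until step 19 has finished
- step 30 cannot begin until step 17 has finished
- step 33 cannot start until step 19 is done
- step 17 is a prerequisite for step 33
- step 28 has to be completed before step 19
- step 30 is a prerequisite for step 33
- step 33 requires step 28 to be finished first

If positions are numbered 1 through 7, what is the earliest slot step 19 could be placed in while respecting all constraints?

Every step that must precede step 19 has to come before it. Tracing all chains that end at step 19, those steps are: step 17, step 10, step 28 — 3 in total.
With 3 mandatory predecessors, the earliest step 19 can sit is position 3+1 = 4, and placing just those 3 first achieves it.

4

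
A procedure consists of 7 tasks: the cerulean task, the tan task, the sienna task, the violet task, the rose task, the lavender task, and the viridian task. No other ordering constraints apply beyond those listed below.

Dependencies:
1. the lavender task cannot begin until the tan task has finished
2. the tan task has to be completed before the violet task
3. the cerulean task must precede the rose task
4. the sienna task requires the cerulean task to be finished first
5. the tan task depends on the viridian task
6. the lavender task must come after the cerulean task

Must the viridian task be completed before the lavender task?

Yes

Chaining the stated constraints: the viridian task → the tan task → the lavender task.
Hence the viridian task necessarily comes before the lavender task.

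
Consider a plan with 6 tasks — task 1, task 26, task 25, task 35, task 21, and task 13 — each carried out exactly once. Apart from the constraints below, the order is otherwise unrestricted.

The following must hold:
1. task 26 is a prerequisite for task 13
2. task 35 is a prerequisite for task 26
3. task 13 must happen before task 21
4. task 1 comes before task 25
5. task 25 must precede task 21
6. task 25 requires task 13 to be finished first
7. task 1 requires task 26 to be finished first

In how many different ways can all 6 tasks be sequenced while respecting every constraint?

2

Only task 35 has no prerequisites, so it must go first.
Counting all ways to extend the partial order to a total order gives 2.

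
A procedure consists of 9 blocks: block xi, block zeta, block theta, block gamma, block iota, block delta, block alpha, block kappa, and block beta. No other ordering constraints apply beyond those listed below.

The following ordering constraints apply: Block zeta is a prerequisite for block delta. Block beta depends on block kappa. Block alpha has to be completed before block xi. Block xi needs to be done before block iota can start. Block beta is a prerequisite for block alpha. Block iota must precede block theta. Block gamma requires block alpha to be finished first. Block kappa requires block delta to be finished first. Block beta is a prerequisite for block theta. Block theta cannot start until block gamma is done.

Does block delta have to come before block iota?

Yes

There is a constraint chain block delta → block kappa → block beta → block alpha → block xi → block iota.
Hence block delta necessarily comes before block iota.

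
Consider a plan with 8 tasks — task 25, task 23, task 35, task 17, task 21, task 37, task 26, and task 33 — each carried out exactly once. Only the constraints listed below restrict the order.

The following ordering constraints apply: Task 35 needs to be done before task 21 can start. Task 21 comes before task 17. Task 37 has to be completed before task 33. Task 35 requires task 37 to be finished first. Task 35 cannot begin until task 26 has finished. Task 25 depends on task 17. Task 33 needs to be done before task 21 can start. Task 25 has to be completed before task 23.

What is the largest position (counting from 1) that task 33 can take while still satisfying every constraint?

4

Following every chain forward from task 33, the tasks that must come later are task 25, task 23, task 17, task 21 — 4 of them.
With 4 mandatory successors out of 8 tasks total, the latest slot for task 33 is 8−4 = 4, and it's reachable by doing all non-successors before task 33.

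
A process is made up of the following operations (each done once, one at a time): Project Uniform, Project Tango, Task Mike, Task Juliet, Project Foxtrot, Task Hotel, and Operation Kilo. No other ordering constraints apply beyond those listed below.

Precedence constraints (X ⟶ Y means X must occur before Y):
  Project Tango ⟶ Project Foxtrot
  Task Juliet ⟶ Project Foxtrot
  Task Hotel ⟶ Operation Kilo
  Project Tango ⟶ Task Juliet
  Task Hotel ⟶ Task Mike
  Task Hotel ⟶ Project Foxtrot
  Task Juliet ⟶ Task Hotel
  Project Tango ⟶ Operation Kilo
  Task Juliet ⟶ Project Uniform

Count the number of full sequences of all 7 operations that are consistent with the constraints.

30

Project Tango is the only operation with nothing required before it, so every ordering starts there.
Counting all ways to extend the partial order to a total order gives 30.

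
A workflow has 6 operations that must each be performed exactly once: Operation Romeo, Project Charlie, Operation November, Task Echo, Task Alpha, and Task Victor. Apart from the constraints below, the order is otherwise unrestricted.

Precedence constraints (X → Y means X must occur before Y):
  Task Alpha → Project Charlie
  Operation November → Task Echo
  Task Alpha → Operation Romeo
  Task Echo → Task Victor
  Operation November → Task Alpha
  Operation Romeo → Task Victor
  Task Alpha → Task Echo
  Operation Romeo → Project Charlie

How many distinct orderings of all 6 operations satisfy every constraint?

5

Operation November is the only operation with nothing required before it, so every ordering starts there.
Enumerating by repeatedly choosing an available operation (one whose prerequisites are all placed) gives 5 distinct complete orderings.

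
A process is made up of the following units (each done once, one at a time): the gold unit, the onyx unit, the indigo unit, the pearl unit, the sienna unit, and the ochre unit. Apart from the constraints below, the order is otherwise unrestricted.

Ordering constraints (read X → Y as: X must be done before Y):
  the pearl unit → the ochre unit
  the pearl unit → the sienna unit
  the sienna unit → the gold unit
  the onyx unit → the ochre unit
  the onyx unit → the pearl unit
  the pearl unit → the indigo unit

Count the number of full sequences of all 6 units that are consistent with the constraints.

12

Only the onyx unit has no prerequisites, so it must go first.
Systematically extending each partial ordering one unit at a time and counting, there are 12 complete orderings.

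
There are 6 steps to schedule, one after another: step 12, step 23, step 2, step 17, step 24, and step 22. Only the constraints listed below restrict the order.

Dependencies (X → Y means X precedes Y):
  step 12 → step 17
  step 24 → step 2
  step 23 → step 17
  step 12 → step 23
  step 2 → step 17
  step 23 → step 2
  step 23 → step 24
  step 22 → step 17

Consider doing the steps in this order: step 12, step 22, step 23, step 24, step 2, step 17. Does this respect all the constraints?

Yes

Every stated constraint is respected: step 12 sits at position 1, ahead of step 17 at position 6, and each of the other listed pairs likewise has the predecessor earlier in the sequence.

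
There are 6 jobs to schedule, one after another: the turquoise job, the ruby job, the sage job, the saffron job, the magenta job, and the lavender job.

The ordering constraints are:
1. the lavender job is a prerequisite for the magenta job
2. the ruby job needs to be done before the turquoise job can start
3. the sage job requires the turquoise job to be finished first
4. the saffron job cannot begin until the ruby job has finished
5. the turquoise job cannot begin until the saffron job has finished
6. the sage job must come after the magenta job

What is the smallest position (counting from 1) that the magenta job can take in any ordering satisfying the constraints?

2

Working backwards through the constraints from the magenta job, its only required predecessor is the lavender job.
So at minimum 1 job comes before the magenta job, putting the magenta job no earlier than position 2. That position is achievable by scheduling exactly that predecessor first.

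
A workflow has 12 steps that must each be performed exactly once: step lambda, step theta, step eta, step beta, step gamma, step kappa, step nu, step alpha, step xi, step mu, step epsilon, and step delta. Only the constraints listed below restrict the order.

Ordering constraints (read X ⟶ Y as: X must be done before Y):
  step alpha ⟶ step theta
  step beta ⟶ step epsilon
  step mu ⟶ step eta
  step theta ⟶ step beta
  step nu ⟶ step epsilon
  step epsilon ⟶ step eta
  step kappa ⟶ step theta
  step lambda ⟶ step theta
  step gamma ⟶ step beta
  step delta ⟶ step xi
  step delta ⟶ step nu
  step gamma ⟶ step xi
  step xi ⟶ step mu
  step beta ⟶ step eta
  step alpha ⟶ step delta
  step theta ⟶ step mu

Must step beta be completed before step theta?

In fact the dependencies run the other way: step theta → step beta.
So step beta does not have to come before step theta — it cannot.

No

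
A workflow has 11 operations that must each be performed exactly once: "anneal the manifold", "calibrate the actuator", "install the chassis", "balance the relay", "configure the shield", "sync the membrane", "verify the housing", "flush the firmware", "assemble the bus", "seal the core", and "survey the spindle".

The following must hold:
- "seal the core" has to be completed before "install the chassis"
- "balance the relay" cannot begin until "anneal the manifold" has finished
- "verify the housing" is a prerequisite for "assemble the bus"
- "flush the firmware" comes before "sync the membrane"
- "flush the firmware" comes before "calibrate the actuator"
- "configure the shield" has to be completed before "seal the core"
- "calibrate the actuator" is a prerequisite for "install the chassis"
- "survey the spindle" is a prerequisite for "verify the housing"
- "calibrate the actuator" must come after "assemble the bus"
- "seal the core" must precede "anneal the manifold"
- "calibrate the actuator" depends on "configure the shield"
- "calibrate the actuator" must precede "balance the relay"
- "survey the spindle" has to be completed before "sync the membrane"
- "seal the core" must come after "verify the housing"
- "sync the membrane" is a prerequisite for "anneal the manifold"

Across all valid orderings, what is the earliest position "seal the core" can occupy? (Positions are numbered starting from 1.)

4

Working backwards through the constraints from "seal the core", its full set of required predecessors is "configure the shield", "verify the housing", "survey the spindle" — 3 of them.
So at minimum 3 operations come before "seal the core", putting "seal the core" no earlier than position 4. That position is achievable by scheduling exactly those predecessors first.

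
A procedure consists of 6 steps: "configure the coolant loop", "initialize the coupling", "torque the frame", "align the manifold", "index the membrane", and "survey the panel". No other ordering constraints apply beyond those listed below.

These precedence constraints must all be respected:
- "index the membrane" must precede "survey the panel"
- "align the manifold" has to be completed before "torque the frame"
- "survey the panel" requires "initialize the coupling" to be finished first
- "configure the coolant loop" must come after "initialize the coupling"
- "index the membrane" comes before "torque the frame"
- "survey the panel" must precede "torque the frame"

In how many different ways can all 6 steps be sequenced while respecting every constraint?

33

The steps with no prerequisites are "initialize the coupling", "align the manifold", "index the membrane"; any of them can be placed first.
Systematically extending each partial ordering one step at a time and counting, there are 33 complete orderings.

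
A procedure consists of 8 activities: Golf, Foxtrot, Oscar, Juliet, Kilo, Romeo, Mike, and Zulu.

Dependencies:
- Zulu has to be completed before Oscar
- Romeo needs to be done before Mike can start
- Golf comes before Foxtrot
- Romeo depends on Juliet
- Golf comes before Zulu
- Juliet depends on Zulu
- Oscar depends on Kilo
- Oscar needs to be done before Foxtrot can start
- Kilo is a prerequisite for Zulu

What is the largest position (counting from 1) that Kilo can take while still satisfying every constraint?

2

Following every chain forward from Kilo, the activities that must come later are Foxtrot, Oscar, Juliet, Romeo, Mike, Zulu — 6 of them.
With 6 mandatory successors out of 8 activities total, the latest slot for Kilo is 8−6 = 2, and it's reachable by doing all non-successors before Kilo.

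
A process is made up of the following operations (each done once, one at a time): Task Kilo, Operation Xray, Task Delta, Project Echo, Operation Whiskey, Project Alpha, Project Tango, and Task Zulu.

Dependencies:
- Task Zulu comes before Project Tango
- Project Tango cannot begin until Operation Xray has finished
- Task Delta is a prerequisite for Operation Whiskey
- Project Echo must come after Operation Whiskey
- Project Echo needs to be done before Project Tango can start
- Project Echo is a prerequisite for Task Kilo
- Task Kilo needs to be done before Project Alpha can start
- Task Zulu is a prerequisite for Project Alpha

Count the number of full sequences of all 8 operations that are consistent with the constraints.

The operations with no prerequisites are Operation Xray, Task Delta, Task Zulu; any of them can be placed first.
Counting all ways to extend the partial order to a total order gives 85.

85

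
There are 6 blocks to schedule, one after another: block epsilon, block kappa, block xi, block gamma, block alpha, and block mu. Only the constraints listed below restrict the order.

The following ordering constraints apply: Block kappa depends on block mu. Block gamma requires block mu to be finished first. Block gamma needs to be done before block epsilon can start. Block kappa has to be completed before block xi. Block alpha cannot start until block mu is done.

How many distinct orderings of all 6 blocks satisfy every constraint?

30

Block mu is the only block with nothing required before it, so every ordering starts there.
Enumerating by repeatedly choosing an available block (one whose prerequisites are all placed) gives 30 distinct complete orderings.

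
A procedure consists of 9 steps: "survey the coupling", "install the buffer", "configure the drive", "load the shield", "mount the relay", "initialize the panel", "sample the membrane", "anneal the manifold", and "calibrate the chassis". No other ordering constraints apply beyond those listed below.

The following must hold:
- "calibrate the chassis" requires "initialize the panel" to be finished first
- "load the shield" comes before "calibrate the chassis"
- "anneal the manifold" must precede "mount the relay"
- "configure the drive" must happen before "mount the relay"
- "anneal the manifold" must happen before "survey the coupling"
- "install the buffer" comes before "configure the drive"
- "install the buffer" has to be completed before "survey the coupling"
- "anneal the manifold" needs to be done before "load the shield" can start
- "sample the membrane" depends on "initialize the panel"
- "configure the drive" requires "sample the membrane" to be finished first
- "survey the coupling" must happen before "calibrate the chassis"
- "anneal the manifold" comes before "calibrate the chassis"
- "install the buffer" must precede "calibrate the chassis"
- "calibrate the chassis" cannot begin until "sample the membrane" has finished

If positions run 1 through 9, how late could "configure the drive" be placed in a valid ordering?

Following the constraints forward from "configure the drive", its only required successor is "mount the relay".
With 1 mandatory successor out of 9 steps total, the latest slot for "configure the drive" is 9−1 = 8, and it's reachable by doing all non-successors before "configure the drive".

8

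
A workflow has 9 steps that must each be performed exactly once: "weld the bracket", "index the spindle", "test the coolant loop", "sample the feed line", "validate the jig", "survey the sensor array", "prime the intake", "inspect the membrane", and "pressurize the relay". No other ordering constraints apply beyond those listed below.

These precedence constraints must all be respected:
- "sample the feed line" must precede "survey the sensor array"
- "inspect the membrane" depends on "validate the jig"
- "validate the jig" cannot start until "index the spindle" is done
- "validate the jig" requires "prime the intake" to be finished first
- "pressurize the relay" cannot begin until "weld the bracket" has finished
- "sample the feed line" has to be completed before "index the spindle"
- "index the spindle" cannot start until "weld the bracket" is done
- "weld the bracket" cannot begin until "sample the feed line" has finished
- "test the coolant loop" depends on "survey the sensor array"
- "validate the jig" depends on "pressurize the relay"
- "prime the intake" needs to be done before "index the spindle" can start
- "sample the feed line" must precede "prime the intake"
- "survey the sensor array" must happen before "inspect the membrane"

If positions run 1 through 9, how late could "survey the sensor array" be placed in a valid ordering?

7

Following every chain forward from "survey the sensor array", the steps that must come later are "test the coolant loop", "inspect the membrane" — 2 of them.
So at least 2 steps follow "survey the sensor array", putting "survey the sensor array" no later than position 7. That position is achievable by scheduling everything else first.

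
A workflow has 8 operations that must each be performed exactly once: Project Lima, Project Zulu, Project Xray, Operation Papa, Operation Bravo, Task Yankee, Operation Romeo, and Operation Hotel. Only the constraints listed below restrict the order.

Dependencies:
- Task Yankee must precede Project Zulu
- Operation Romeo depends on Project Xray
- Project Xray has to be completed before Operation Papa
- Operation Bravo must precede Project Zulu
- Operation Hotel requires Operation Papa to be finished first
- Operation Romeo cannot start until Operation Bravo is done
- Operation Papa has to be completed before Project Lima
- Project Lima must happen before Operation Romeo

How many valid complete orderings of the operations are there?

302

3 operations have no prerequisites (Project Xray, Operation Bravo, Task Yankee), so any of them could come first.
Counting all ways to extend the partial order to a total order gives 302.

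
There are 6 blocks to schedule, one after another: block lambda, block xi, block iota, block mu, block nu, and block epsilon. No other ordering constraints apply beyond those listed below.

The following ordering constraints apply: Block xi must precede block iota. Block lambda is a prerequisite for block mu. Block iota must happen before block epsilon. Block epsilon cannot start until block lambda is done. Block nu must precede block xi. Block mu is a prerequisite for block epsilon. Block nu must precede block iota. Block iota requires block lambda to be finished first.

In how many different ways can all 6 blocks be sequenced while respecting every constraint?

9

The blocks with no prerequisites are block lambda, block nu; any of them can be placed first.
Systematically extending each partial ordering one block at a time and counting, there are 9 complete orderings.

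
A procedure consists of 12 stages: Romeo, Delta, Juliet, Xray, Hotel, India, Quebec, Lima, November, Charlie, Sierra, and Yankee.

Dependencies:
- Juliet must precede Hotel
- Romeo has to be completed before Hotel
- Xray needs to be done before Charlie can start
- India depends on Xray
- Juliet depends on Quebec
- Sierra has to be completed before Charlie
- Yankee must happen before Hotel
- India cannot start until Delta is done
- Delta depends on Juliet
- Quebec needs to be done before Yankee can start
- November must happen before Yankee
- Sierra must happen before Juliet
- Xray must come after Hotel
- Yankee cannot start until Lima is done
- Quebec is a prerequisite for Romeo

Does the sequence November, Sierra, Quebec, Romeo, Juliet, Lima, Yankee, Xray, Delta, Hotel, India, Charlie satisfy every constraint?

No

In the proposed order, Xray appears before Hotel.
That contradicts the constraint that Hotel must precede Xray.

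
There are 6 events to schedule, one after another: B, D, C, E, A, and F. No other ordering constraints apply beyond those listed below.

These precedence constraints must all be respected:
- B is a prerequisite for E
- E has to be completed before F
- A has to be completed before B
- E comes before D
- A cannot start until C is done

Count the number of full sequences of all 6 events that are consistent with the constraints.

C is the only event with nothing required before it, so every ordering starts there.
Enumerating by repeatedly choosing an available event (one whose prerequisites are all placed) gives 2 distinct complete orderings.

2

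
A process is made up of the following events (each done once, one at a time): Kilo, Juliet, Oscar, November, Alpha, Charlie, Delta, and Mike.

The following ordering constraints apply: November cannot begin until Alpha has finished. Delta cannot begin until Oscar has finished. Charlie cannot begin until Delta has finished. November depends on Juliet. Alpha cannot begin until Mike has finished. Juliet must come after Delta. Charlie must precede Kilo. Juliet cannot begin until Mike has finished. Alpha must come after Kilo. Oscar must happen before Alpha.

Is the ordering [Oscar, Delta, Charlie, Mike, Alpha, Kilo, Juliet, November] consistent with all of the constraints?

The sequence places Alpha ahead of Kilo.
Since Kilo is required before Alpha, the ordering is invalid.

No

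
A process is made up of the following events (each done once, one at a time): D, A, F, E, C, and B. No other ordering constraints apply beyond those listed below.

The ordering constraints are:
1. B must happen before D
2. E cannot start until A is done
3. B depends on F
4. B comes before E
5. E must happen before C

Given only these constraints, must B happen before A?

Nothing in the constraints links B and A; they are unordered relative to each other.
So B can come before A or after — it is not forced.

No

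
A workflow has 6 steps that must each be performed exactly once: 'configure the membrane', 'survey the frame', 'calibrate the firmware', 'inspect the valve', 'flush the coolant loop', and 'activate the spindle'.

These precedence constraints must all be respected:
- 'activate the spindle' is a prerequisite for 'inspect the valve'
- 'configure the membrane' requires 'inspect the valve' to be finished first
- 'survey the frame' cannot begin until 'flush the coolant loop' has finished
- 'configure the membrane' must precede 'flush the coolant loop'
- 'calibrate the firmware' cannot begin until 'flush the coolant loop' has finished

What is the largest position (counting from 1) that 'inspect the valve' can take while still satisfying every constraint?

Every step that must follow 'inspect the valve' has to come after it. Tracing all chains starting from 'inspect the valve', those steps are: 'configure the membrane', 'survey the frame', 'calibrate the firmware', 'flush the coolant loop' — 4 in total.
With 4 mandatory successors out of 6 steps total, the latest slot for 'inspect the valve' is 6−4 = 2, and it's reachable by doing all non-successors before 'inspect the valve'.

2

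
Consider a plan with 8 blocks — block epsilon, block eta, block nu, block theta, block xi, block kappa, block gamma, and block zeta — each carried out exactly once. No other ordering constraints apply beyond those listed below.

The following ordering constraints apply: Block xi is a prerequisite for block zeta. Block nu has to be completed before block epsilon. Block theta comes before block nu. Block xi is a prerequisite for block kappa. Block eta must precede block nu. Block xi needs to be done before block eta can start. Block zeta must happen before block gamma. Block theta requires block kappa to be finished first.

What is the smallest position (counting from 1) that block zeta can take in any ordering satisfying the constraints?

The only block forced before block zeta (directly or transitively) is block xi.
So at minimum 1 block comes before block zeta, putting block zeta no earlier than position 2. That position is achievable by scheduling exactly that predecessor first.

2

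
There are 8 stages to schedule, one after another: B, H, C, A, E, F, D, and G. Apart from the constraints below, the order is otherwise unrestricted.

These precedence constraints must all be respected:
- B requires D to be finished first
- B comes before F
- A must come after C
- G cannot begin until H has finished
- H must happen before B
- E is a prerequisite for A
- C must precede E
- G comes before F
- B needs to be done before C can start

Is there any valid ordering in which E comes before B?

There is a dependency chain B → C → E, so E always comes after B.
So no valid ordering can have E before B.

No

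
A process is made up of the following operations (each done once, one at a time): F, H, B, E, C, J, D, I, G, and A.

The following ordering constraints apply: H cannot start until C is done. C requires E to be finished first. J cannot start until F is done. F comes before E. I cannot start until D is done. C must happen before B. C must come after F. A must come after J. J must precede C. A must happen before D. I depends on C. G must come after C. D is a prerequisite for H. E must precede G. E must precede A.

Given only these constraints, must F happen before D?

Yes

Tracing the constraints gives a chain: F → E → A → D.
That forces F before D in every valid schedule.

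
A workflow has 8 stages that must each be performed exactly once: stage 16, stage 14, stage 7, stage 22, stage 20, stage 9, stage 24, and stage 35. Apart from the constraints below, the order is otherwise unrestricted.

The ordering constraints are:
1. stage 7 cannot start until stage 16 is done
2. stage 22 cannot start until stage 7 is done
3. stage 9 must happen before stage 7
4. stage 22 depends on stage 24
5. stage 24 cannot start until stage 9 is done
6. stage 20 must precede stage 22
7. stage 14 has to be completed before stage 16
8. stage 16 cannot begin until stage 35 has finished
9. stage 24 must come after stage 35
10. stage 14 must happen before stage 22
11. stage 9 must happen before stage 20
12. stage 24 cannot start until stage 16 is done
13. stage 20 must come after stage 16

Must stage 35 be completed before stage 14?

No

Nothing in the constraints links stage 35 and stage 14; they are unordered relative to each other.
So stage 35 can come before stage 14 or after — it is not forced.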